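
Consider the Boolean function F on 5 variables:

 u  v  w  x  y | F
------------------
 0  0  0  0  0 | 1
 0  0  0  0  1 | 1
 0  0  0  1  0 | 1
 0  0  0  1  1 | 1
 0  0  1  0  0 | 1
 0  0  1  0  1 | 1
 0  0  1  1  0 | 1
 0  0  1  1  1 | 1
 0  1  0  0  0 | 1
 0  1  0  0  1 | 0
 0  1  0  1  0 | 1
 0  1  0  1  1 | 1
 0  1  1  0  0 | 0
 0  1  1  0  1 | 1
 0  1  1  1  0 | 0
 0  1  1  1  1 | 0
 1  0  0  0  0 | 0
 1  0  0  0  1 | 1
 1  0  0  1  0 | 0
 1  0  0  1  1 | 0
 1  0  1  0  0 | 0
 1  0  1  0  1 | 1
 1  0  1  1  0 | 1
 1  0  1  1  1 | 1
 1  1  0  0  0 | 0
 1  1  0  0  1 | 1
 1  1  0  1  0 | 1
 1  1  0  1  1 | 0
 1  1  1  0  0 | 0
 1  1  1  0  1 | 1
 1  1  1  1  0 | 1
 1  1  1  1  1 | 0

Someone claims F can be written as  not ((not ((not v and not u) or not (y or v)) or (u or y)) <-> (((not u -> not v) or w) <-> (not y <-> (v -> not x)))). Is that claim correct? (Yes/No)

No

Evaluate not ((not ((not v and not u) or not (y or v)) or (u or y)) <-> (((not u -> not v) or w) <-> (not y <-> (v -> not x)))) on each row and compare to F:
  u=0, v=0, w=0, x=0, y=0: formula gives 1, F = 1 ✓
  u=0, v=0, w=0, x=0, y=1: formula gives 1, F = 1 ✓
  u=0, v=0, w=0, x=1, y=0: formula gives 1, F = 1 ✓
  u=0, v=0, w=0, x=1, y=1: formula gives 1, F = 1 ✓
  …
  u=0, v=1, w=0, x=1, y=0: formula gives 0, but F = 1 ✗
Since they disagree at (0,1,0,1,0), the expression is not a correct formula for F.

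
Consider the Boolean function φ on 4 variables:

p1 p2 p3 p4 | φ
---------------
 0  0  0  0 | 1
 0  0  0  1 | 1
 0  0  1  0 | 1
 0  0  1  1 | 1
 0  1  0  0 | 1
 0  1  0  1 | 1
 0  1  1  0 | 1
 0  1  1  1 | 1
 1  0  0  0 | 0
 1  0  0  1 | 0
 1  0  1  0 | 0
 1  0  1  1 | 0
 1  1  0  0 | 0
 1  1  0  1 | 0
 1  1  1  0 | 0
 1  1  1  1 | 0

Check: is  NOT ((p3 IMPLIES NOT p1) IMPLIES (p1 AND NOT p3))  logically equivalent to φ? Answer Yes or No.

Test each input against both φ and the formula:
  p1=0, p2=0, p3=0, p4=0: formula gives 1, φ = 1 ✓
  p1=0, p2=0, p3=0, p4=1: formula gives 1, φ = 1 ✓
  p1=0, p2=0, p3=1, p4=0: formula gives 1, φ = 1 ✓
  p1=0, p2=0, p3=1, p4=1: formula gives 1, φ = 1 ✓
  … (the remaining 12 rows also agree.)
No disagreement on any input; they are logically equivalent.

Yes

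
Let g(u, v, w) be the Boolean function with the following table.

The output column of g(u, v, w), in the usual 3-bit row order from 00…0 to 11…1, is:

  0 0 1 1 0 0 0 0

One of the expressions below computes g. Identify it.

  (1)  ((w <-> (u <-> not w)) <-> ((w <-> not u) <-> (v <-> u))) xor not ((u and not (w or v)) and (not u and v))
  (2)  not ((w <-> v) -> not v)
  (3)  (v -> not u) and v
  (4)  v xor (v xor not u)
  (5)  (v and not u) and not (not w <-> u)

3

(1) disagrees with g on (0,0,0) (formula → 1, table → 0); rule it out.
(2) disagrees with g on (0,1,0) (formula → 0, table → 1); rule it out.
(4) disagrees with g on (0,0,0) (formula → 1, table → 0); rule it out.
(5) disagrees with g on (0,1,1) (formula → 0, table → 1); rule it out.
(3) is the remaining candidate, and it agrees with g on all 8 inputs.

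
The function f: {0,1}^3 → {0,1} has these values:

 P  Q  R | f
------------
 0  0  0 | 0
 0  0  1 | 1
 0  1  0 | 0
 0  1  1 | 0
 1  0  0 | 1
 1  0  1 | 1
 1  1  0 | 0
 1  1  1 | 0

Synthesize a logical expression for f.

f(P, Q, R) = (((NOT P AND NOT Q) AND R) OR ((P AND NOT Q) AND NOT R)) OR ((P AND NOT Q) AND R)

f=1 on 3 inputs: (0,0,1), (1,0,0), (1,0,1). Reading each as a conjunction of literals (¬P·¬Q·R, P·¬Q·¬R, P·¬Q·R) and taking the OR gives the canonical DNF.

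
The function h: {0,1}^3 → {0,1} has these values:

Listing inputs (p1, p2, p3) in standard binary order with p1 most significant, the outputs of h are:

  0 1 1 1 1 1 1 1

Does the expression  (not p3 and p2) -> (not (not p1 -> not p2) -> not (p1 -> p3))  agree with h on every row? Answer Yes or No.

Evaluate (not p3 and p2) -> (not (not p1 -> not p2) -> not (p1 -> p3)) on each row and compare to h:
  p1=0, p2=0, p3=0: formula gives 1, but h = 0 ✗
A single disagreement suffices: at (0,0,0) they differ, so the formula does not compute h.

No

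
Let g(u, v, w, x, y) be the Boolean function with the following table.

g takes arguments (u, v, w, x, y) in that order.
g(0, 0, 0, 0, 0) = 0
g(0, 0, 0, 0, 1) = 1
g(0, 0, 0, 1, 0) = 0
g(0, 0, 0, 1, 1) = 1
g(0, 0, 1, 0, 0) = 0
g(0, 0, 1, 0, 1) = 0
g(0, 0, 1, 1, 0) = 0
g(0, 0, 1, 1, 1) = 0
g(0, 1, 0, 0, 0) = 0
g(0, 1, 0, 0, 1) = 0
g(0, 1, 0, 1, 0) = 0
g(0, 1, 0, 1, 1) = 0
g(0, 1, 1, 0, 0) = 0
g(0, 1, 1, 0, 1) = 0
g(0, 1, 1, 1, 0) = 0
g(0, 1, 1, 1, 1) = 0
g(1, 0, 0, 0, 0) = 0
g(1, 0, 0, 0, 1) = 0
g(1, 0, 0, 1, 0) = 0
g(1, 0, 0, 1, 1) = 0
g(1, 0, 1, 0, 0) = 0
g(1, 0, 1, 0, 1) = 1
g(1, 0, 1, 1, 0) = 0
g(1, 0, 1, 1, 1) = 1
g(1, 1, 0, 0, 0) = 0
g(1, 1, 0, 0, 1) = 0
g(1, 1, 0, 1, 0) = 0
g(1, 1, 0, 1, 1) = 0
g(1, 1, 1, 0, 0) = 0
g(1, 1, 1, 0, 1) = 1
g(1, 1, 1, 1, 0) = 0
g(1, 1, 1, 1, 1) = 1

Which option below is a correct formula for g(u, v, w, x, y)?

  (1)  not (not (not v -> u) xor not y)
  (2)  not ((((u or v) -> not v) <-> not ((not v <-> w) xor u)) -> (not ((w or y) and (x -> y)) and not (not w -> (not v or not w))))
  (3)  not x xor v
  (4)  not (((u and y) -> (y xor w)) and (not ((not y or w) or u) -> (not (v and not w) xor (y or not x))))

(1) disagrees with g on (0,0,0,0,0) (formula → 1, table → 0); rule it out.
(2) disagrees with g on (0,0,0,0,0) (formula → 1, table → 0); rule it out.
(3) disagrees with g on (0,0,0,0,0) (formula → 1, table → 0); rule it out.
That leaves (4). Evaluating it on every row reproduces the table of g exactly.

4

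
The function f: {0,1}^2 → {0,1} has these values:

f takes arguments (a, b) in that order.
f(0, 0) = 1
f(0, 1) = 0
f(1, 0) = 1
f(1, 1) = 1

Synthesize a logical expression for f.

f(a, b) = b → a

This is b → a (false only at 0,1).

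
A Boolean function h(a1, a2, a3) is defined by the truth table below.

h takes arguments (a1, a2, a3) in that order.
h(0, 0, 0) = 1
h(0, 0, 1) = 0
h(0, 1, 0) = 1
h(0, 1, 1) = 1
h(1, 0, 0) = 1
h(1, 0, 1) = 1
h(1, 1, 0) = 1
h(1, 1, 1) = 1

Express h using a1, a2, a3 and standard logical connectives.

h is 0 on exactly one input, (0,0,1), whose minterm is ¬a1·¬a2·a3. So h is the negation of that single conjunction.

h(a1, a2, a3) = ~((~a1 & ~a2) & a3)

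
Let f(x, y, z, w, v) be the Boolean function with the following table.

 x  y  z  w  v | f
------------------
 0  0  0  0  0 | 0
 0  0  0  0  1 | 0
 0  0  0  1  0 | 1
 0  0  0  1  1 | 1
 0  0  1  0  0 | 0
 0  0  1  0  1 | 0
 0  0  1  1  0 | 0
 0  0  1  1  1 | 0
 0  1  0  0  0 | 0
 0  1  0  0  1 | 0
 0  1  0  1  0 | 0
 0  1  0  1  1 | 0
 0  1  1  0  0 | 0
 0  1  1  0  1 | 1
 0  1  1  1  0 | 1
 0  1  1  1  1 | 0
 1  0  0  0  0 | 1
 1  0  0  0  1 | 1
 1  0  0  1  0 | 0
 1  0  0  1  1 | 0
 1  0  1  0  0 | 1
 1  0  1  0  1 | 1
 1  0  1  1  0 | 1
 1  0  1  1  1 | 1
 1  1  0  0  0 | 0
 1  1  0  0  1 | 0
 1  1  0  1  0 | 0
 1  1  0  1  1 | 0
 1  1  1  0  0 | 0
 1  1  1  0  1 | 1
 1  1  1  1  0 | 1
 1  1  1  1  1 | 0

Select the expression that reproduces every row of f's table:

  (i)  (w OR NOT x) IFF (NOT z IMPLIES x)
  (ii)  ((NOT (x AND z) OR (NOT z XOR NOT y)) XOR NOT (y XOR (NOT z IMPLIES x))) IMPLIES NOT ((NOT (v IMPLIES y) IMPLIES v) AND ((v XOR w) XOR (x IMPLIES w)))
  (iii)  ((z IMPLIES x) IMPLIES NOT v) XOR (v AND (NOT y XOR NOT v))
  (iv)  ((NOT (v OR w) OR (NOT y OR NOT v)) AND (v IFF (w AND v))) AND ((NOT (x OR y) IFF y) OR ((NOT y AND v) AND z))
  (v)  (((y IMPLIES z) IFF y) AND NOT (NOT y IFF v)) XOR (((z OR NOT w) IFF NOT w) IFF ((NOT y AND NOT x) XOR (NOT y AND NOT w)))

(i) disagrees with f on (0,0,0,1,0) (formula → 0, table → 1); rule it out.
(ii) disagrees with f on (0,0,0,0,0) (formula → 1, table → 0); rule it out.
(iii) disagrees with f on (0,0,0,0,0) (formula → 1, table → 0); rule it out.
(iv) disagrees with f on (0,0,0,1,0) (formula → 0, table → 1); rule it out.
(v) is the remaining candidate, and it agrees with f on all 32 inputs.

v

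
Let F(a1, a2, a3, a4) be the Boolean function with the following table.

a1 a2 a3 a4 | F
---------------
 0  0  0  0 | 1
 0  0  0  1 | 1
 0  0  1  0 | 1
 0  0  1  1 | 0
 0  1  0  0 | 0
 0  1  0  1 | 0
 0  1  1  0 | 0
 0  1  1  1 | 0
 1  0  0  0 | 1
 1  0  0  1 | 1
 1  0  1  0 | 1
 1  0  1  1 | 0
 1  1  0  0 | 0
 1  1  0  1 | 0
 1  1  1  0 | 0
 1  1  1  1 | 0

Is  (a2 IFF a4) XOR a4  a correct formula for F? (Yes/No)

No

Test each input against both F and the formula:
  a1=0, a2=0, a3=0, a4=0: formula gives 1, F = 1 ✓
  a1=0, a2=0, a3=0, a4=1: formula gives 1, F = 1 ✓
  a1=0, a2=0, a3=1, a4=0: formula gives 1, F = 1 ✓
  a1=0, a2=0, a3=1, a4=1: formula gives 1, but F = 0 ✗
Row (0,0,1,1) is a counterexample, so the formula is not equivalent to F.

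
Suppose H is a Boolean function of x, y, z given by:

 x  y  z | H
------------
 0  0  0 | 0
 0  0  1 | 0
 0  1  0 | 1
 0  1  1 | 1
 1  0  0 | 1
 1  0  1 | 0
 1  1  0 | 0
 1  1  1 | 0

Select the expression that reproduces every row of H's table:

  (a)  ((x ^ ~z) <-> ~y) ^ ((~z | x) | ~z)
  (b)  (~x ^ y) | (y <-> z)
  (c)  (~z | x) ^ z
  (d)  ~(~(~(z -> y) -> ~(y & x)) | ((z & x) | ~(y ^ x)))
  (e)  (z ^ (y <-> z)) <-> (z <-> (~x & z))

(a) disagrees with H on (1,1,1) (formula → 1, table → 0); rule it out.
(b) disagrees with H on (0,0,0) (formula → 1, table → 0); rule it out.
(c) disagrees with H on (0,0,0) (formula → 1, table → 0); rule it out.
(e) disagrees with H on (0,0,0) (formula → 1, table → 0); rule it out.
Only (d) survives; checking it on all 8 rows confirms it matches H.

d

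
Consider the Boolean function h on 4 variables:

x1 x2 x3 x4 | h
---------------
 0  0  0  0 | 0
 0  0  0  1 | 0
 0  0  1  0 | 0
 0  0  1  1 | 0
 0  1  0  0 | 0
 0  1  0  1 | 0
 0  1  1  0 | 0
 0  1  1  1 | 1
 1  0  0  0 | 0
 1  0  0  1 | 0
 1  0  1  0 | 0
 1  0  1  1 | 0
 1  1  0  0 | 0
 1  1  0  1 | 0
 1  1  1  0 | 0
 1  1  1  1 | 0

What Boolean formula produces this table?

Only row (0,1,1,1) gives 1. That row's minterm ¬x1·x2·x3·x4 is h directly.

h(x1, x2, x3, x4) = ((NOT x1 AND x2) AND x3) AND x4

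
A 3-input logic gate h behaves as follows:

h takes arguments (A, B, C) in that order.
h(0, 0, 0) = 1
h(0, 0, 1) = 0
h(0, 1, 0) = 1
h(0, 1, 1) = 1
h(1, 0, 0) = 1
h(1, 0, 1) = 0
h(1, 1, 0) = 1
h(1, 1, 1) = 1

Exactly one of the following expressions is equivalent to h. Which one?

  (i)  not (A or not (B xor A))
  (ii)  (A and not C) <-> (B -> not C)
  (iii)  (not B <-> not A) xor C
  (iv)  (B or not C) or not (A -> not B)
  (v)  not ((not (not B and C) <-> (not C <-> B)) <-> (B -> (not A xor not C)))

(i): at (0,0,0) it gives 0, but h = 1 — eliminated.
(ii): at (0,0,0) it gives 0, but h = 1 — eliminated.
(iii): at (0,1,0) it gives 0, but h = 1 — eliminated.
(v): at (0,0,1) it gives 1, but h = 0 — eliminated.
Only (iv) survives; checking it on all 8 rows confirms it matches h.

iv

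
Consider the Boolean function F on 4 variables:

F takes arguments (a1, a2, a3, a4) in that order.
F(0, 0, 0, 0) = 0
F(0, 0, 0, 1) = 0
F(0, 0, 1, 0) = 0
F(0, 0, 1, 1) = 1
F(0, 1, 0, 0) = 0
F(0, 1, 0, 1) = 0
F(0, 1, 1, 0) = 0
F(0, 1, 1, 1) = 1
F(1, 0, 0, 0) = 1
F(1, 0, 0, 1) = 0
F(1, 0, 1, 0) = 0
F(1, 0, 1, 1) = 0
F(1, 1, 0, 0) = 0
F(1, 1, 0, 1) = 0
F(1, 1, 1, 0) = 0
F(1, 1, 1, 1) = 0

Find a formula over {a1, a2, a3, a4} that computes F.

F=1 on 3 inputs: (0,0,1,1), (0,1,1,1), (1,0,0,0). Reading each as a conjunction of literals (¬a1·¬a2·a3·a4, ¬a1·a2·a3·a4, a1·¬a2·¬a3·¬a4) and taking the OR gives the canonical DNF.

F(a1, a2, a3, a4) = ((((a1' · a2') · a3) · a4) + (((a1' · a2) · a3) · a4)) + (((a1 · a2') · a3') · a4')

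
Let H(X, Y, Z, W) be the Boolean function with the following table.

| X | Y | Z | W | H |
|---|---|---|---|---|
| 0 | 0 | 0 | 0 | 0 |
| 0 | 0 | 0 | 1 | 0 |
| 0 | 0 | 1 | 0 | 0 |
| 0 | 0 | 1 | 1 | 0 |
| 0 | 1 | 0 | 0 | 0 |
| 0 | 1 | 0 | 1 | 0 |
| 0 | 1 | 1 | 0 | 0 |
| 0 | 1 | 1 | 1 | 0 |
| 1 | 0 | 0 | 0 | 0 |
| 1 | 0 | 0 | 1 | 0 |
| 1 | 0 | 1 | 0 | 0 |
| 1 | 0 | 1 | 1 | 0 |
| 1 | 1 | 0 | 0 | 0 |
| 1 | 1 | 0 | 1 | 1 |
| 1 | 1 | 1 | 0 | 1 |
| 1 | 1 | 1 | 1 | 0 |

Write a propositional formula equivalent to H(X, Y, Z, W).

H=1 on 2 inputs: (1,1,0,1), (1,1,1,0). Reading each as a conjunction of literals (X·Y·¬Z·W, X·Y·Z·¬W) and taking the OR gives the canonical DNF.

H(X, Y, Z, W) = (((X & Y) & ~Z) & W) | (((X & Y) & Z) & ~W)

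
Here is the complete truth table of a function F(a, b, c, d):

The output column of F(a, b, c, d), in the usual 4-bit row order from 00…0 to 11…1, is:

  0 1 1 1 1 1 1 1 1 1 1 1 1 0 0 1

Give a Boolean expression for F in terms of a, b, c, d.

The 0-rows are (0,0,0,0), (1,1,0,1), (1,1,1,0). Take each as a conjunction (¬a·¬b·¬c·¬d, a·b·¬c·d, a·b·c·¬d), form their disjunction, and complement — that gives a formula that is 1 everywhere F is.

F(a, b, c, d) = (((((a' · b') · c') · d') + (((a · b) · c') · d)) + (((a · b) · c) · d'))'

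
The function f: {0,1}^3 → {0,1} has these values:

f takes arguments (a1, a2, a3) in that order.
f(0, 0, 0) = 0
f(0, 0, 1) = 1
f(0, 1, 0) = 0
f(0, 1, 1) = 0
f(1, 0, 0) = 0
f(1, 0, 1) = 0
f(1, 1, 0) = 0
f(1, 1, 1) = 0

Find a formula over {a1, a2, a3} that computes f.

f is 1 on exactly one input, (0,0,1), whose minterm is ¬a1·¬a2·a3. So f is just that conjunction.

f(a1, a2, a3) = (~a1 & ~a2) & a3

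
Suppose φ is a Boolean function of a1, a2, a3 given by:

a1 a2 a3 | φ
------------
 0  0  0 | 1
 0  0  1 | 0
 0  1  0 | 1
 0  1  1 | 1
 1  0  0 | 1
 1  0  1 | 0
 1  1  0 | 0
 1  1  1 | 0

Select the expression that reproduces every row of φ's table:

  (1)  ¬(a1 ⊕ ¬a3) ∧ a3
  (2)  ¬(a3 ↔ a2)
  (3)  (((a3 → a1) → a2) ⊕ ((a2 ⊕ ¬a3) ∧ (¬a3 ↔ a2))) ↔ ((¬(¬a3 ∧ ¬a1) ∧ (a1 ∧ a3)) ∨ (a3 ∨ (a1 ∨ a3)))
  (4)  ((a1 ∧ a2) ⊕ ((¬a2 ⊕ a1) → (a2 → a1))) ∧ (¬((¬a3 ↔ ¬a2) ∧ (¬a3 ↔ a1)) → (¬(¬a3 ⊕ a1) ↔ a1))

4

(1) disagrees with φ on (0,0,0) (formula → 0, table → 1); rule it out.
(2) disagrees with φ on (0,0,0) (formula → 0, table → 1); rule it out.
(3) disagrees with φ on (0,0,1) (formula → 1, table → 0); rule it out.
(4) is the remaining candidate, and it agrees with φ on all 8 inputs.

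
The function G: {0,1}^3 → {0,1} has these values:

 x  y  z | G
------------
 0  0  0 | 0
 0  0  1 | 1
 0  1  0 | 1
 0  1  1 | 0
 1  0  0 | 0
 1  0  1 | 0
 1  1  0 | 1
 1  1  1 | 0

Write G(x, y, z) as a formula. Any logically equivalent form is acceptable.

The 1-rows are (0,0,1), (0,1,0), (1,1,0). Each contributes one minterm — ¬x·¬y·z; ¬x·y·¬z; x·y·¬z — and their disjunction is a sum-of-products form of G.

G(x, y, z) = (((x' · y') · z) + ((x' · y) · z')) + ((x · y) · z')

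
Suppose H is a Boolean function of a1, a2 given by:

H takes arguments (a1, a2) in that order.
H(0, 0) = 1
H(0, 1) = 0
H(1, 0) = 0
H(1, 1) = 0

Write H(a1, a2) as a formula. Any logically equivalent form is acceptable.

H(a1, a2) = not (a1 or a2)

The output is 1 only when every input is 0 — NOR of all inputs.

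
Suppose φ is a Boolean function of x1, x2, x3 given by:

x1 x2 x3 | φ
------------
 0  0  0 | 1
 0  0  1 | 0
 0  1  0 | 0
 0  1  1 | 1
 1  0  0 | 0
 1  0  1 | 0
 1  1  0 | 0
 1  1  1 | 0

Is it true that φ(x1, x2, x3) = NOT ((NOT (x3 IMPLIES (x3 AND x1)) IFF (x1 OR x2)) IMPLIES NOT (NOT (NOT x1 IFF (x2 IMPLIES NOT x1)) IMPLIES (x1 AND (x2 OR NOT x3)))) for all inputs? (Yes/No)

Yes

Evaluate NOT ((NOT (x3 IMPLIES (x3 AND x1)) IFF (x1 OR x2)) IMPLIES NOT (NOT (NOT x1 IFF (x2 IMPLIES NOT x1)) IMPLIES (x1 AND (x2 OR NOT x3)))) on each row and compare to φ:
  x1=0, x2=0, x3=0: formula gives 1, φ = 1 ✓
  x1=0, x2=0, x3=1: formula gives 0, φ = 0 ✓
  x1=0, x2=1, x3=0: formula gives 0, φ = 0 ✓
  x1=0, x2=1, x3=1: formula gives 1, φ = 1 ✓
  x1=1, x2=0, x3=0: formula gives 0, φ = 0 ✓
  … (the remaining 3 rows also agree.)
No disagreement on any input; they are logically equivalent.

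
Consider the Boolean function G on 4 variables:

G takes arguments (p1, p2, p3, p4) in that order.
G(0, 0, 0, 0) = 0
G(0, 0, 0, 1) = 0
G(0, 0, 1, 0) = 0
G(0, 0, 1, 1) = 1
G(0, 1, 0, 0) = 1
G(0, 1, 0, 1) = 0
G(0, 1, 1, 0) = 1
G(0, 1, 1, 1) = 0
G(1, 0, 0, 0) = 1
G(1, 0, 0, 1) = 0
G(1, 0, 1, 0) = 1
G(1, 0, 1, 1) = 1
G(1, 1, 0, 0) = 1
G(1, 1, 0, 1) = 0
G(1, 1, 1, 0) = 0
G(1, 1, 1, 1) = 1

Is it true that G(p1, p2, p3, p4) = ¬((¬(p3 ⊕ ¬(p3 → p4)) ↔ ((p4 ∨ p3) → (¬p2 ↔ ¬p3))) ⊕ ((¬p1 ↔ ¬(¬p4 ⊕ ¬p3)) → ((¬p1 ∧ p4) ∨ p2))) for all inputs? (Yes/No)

Test each input against both G and the formula:
  p1=0, p2=0, p3=0, p4=0: formula gives 0, G = 0 ✓
  p1=0, p2=0, p3=0, p4=1: formula gives 1, but G = 0 ✗
A single disagreement suffices: at (0,0,0,1) they differ, so the formula does not compute G.

No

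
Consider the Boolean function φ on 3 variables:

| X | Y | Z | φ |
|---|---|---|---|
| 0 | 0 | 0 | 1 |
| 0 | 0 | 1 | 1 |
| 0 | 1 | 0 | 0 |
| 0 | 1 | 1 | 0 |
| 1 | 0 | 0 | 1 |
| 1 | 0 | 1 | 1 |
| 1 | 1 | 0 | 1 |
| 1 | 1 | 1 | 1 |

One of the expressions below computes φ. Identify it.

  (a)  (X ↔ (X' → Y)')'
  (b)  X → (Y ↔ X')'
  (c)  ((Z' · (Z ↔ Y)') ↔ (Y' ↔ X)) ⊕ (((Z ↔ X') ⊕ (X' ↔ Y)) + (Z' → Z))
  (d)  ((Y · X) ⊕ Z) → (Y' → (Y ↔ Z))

(b) disagrees with φ on (0,1,0) (formula → 1, table → 0); rule it out.
(c) disagrees with φ on (0,0,1) (formula → 0, table → 1); rule it out.
(d) disagrees with φ on (0,0,1) (formula → 0, table → 1); rule it out.
That leaves (a). Evaluating it on every row reproduces the table of φ exactly.

a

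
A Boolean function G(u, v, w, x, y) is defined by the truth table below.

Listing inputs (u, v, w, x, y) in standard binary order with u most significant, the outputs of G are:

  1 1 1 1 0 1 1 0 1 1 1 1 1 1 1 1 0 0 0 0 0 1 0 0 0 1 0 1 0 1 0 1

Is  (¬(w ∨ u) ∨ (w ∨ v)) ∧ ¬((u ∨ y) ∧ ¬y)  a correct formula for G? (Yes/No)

No

Test each input against both G and the formula:
  u=0, v=0, w=0, x=0, y=0: formula gives 1, G = 1 ✓
  u=0, v=0, w=0, x=0, y=1: formula gives 1, G = 1 ✓
  u=0, v=0, w=0, x=1, y=0: formula gives 1, G = 1 ✓
  u=0, v=0, w=0, x=1, y=1: formula gives 1, G = 1 ✓
  u=0, v=0, w=1, x=0, y=0: formula gives 1, but G = 0 ✗
A single disagreement suffices: at (0,0,1,0,0) they differ, so the formula does not compute G.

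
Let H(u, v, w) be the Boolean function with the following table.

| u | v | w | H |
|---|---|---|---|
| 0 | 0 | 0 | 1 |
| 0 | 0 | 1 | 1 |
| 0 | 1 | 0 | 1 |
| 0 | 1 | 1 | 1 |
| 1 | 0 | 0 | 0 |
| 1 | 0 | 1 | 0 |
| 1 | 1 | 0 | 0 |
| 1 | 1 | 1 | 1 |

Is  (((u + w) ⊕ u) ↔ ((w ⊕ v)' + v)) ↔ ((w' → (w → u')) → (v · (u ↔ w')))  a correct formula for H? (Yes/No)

No

Check the formula against H row by row:
  u=0, v=0, w=0: formula gives 1, H = 1 ✓
  u=0, v=0, w=1: formula gives 1, H = 1 ✓
  u=0, v=1, w=0: formula gives 1, H = 1 ✓
  u=0, v=1, w=1: formula gives 1, H = 1 ✓
  u=1, v=0, w=0: formula gives 1, but H = 0 ✗
A single disagreement suffices: at (1,0,0) they differ, so the formula does not compute H.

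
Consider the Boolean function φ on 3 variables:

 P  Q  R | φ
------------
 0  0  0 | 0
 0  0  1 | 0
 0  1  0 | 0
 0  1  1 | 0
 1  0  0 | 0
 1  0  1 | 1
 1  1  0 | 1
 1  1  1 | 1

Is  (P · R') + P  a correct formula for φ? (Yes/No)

Test each input against both φ and the formula:
  P=0, Q=0, R=0: formula gives 0, φ = 0 ✓
  P=0, Q=0, R=1: formula gives 0, φ = 0 ✓
  P=0, Q=1, R=0: formula gives 0, φ = 0 ✓
  P=0, Q=1, R=1: formula gives 0, φ = 0 ✓
  P=1, Q=0, R=0: formula gives 1, but φ = 0 ✗
Row (1,0,0) is a counterexample, so the formula is not equivalent to φ.

No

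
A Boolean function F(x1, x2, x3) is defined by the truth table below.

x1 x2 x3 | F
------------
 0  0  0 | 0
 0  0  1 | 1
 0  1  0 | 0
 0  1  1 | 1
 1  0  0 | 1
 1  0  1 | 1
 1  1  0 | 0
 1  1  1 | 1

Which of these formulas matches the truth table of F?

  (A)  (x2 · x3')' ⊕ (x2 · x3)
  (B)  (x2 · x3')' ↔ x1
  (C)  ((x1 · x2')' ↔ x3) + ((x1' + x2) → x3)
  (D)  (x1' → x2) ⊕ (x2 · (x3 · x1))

(A) disagrees with F on (0,0,0) (formula → 1, table → 0); rule it out.
(B) disagrees with F on (0,0,1) (formula → 0, table → 1); rule it out.
(D) disagrees with F on (0,0,1) (formula → 0, table → 1); rule it out.
(C) is the remaining candidate, and it agrees with F on all 8 inputs.

C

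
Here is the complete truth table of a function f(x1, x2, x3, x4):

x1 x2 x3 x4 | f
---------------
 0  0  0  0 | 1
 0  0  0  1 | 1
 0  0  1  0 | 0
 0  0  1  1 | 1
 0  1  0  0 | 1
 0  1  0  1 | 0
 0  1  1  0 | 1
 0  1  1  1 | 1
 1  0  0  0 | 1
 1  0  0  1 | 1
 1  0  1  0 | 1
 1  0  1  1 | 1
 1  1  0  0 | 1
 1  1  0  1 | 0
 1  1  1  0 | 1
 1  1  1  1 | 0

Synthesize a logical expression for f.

f(x1, x2, x3, x4) = ¬((((((¬x1 ∧ ¬x2) ∧ x3) ∧ ¬x4) ∨ (((¬x1 ∧ x2) ∧ ¬x3) ∧ x4)) ∨ (((x1 ∧ x2) ∧ ¬x3) ∧ x4)) ∨ (((x1 ∧ x2) ∧ x3) ∧ x4))

f is 0 on only 4 rows — (0,0,1,0), (0,1,0,1), (1,1,0,1), (1,1,1,1). Writing each as a minterm (¬x1·¬x2·x3·¬x4, ¬x1·x2·¬x3·x4, x1·x2·¬x3·x4, x1·x2·x3·x4) and OR-ing them characterizes exactly where f=0, so f is the negation of that disjunction.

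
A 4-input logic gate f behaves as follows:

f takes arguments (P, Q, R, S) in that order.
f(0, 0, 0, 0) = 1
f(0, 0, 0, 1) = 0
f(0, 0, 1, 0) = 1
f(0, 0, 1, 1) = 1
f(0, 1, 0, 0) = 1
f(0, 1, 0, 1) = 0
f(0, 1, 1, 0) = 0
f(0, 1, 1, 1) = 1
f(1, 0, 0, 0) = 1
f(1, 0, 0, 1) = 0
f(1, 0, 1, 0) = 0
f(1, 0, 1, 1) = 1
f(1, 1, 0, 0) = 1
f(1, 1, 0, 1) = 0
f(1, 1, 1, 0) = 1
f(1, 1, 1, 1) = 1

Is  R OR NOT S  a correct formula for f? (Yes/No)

Evaluate R OR NOT S on each row and compare to f:
  P=0, Q=0, R=0, S=0: formula gives 1, f = 1 ✓
  P=0, Q=0, R=0, S=1: formula gives 0, f = 0 ✓
  P=0, Q=0, R=1, S=0: formula gives 1, f = 1 ✓
  P=0, Q=0, R=1, S=1: formula gives 1, f = 1 ✓
  …
  P=0, Q=1, R=1, S=0: formula gives 1, but f = 0 ✗
Row (0,1,1,0) is a counterexample, so the formula is not equivalent to f.

No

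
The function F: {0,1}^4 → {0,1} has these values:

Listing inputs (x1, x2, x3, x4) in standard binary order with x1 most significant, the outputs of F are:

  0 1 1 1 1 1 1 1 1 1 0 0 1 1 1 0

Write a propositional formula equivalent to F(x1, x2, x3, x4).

F is 0 on only 4 rows — (0,0,0,0), (1,0,1,0), (1,0,1,1), (1,1,1,1). Writing each as a minterm (¬x1·¬x2·¬x3·¬x4, x1·¬x2·x3·¬x4, x1·¬x2·x3·x4, x1·x2·x3·x4) and OR-ing them characterizes exactly where F=0, so F is the negation of that disjunction.

F(x1, x2, x3, x4) = ¬((((((¬x1 ∧ ¬x2) ∧ ¬x3) ∧ ¬x4) ∨ (((x1 ∧ ¬x2) ∧ x3) ∧ ¬x4)) ∨ (((x1 ∧ ¬x2) ∧ x3) ∧ x4)) ∨ (((x1 ∧ x2) ∧ x3) ∧ x4))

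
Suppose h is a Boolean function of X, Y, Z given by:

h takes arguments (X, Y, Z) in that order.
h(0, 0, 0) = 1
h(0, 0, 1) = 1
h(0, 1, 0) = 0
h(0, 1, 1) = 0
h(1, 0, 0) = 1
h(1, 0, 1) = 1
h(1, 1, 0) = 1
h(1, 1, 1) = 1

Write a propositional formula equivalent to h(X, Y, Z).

h(X, Y, Z) = (((X' · Y) · Z') + ((X' · Y) · Z))'

h is 0 on only 2 rows — (0,1,0), (0,1,1). Writing each as a minterm (¬X·Y·¬Z, ¬X·Y·Z) and OR-ing them characterizes exactly where h=0, so h is the negation of that disjunction.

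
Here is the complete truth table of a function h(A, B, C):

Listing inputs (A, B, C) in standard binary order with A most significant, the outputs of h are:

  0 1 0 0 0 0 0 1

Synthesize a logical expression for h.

h(A, B, C) = ((~A & ~B) & C) | ((A & B) & C)

Collect the rows where h=1 — (0,0,1), (1,1,1) — and write one minterm per row: ¬A·¬B·C, A·B·C. Their union (logical OR) reproduces the table exactly.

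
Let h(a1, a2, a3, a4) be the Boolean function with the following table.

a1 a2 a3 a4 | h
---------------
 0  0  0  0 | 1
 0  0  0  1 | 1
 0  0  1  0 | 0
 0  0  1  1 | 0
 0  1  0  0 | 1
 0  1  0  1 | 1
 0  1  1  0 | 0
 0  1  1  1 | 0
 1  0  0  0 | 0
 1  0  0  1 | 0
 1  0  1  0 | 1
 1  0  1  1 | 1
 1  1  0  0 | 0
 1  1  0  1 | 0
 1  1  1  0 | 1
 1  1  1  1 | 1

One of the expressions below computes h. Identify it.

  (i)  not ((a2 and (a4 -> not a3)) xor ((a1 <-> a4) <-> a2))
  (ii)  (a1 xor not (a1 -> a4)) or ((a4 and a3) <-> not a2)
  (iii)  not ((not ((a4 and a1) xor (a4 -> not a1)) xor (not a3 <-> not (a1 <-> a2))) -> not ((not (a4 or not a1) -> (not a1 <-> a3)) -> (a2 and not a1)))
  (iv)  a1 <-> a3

(i): at (0,0,0,1) it gives 0, but h = 1 — eliminated.
(ii): at (0,0,0,0) it gives 0, but h = 1 — eliminated.
(iii): at (0,0,0,0) it gives 0, but h = 1 — eliminated.
That leaves (iv). Evaluating it on every row reproduces the table of h exactly.

iv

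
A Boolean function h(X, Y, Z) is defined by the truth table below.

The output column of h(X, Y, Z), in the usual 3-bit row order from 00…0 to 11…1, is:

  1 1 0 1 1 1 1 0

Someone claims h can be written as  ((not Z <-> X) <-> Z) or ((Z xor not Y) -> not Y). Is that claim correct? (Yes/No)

No

Evaluate ((not Z <-> X) <-> Z) or ((Z xor not Y) -> not Y) on each row and compare to h:
  X=0, Y=0, Z=0: formula gives 1, h = 1 ✓
  X=0, Y=0, Z=1: formula gives 1, h = 1 ✓
  X=0, Y=1, Z=0: formula gives 1, but h = 0 ✗
Row (0,1,0) is a counterexample, so the formula is not equivalent to h.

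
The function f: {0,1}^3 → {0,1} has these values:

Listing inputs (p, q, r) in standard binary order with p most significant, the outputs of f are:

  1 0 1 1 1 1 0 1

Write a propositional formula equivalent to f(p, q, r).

f is 0 on only 2 rows — (0,0,1), (1,1,0). Writing each as a minterm (¬p·¬q·r, p·q·¬r) and OR-ing them characterizes exactly where f=0, so f is the negation of that disjunction.

f(p, q, r) = ~(((~p & ~q) & r) | ((p & q) & ~r))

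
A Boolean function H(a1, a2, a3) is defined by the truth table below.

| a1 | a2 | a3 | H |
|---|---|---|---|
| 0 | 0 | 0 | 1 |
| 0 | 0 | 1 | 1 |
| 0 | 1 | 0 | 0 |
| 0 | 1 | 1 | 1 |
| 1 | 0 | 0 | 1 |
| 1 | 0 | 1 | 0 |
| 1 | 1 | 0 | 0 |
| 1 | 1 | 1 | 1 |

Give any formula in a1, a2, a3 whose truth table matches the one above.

H is 0 on only 3 rows — (0,1,0), (1,0,1), (1,1,0). Writing each as a minterm (¬a1·a2·¬a3, a1·¬a2·a3, a1·a2·¬a3) and OR-ing them characterizes exactly where H=0, so H is the negation of that disjunction.

H(a1, a2, a3) = ~((((~a1 & a2) & ~a3) | ((a1 & ~a2) & a3)) | ((a1 & a2) & ~a3))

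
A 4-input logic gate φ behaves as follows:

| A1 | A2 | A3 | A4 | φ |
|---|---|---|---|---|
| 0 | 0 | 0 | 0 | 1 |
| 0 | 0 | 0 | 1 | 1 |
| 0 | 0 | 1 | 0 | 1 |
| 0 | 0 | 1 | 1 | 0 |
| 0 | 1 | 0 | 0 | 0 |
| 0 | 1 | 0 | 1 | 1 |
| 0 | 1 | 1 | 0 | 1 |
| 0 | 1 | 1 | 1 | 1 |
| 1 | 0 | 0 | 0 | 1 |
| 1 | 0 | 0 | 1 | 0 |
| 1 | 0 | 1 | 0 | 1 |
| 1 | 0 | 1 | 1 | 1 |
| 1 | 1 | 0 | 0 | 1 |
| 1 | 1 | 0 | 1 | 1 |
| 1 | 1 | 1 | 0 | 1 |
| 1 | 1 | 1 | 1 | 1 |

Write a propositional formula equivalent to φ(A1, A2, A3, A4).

φ(A1, A2, A3, A4) = ¬(((((¬A1 ∧ ¬A2) ∧ A3) ∧ A4) ∨ (((¬A1 ∧ A2) ∧ ¬A3) ∧ ¬A4)) ∨ (((A1 ∧ ¬A2) ∧ ¬A3) ∧ A4))

There are just 3 zero rows: (0,0,1,1), (0,1,0,0), (1,0,0,1). Their minterms are ¬A1·¬A2·A3·A4, ¬A1·A2·¬A3·¬A4, A1·¬A2·¬A3·A4; the OR of those covers precisely the 0-outputs, and negating it yields φ.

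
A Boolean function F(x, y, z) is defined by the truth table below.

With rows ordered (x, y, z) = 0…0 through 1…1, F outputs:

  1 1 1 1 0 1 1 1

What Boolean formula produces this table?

F is 0 on exactly one input, (1,0,0), whose minterm is x·¬y·¬z. So F is the negation of that single conjunction.

F(x, y, z) = ~((x & ~y) & ~z)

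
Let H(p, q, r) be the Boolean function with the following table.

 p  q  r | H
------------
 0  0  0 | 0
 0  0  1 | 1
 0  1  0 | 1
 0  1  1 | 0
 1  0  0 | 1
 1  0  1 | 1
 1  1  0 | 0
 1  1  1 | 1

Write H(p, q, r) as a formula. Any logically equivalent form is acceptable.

H(p, q, r) = ¬((((¬p ∧ ¬q) ∧ ¬r) ∨ ((¬p ∧ q) ∧ r)) ∨ ((p ∧ q) ∧ ¬r))

There are just 3 zero rows: (0,0,0), (0,1,1), (1,1,0). Their minterms are ¬p·¬q·¬r, ¬p·q·r, p·q·¬r; the OR of those covers precisely the 0-outputs, and negating it yields H.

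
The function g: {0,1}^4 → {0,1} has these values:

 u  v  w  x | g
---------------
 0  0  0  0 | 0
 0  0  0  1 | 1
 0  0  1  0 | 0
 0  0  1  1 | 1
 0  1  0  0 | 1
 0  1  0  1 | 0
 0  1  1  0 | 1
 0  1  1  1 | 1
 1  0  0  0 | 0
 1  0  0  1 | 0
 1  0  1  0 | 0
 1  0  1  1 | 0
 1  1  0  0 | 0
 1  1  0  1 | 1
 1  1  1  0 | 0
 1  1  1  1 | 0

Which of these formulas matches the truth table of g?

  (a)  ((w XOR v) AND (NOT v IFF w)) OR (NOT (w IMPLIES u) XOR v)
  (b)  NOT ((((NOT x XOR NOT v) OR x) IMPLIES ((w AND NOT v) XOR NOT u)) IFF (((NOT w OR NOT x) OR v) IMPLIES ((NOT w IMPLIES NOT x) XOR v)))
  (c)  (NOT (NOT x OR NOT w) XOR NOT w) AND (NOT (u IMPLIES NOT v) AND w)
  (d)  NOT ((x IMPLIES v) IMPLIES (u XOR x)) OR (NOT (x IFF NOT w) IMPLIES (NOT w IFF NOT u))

b

(a) disagrees with g on (0,0,0,1) (formula → 0, table → 1); rule it out.
(c) disagrees with g on (0,0,0,1) (formula → 0, table → 1); rule it out.
(d) disagrees with g on (0,0,0,0) (formula → 1, table → 0); rule it out.
(b) is the remaining candidate, and it agrees with g on all 16 inputs.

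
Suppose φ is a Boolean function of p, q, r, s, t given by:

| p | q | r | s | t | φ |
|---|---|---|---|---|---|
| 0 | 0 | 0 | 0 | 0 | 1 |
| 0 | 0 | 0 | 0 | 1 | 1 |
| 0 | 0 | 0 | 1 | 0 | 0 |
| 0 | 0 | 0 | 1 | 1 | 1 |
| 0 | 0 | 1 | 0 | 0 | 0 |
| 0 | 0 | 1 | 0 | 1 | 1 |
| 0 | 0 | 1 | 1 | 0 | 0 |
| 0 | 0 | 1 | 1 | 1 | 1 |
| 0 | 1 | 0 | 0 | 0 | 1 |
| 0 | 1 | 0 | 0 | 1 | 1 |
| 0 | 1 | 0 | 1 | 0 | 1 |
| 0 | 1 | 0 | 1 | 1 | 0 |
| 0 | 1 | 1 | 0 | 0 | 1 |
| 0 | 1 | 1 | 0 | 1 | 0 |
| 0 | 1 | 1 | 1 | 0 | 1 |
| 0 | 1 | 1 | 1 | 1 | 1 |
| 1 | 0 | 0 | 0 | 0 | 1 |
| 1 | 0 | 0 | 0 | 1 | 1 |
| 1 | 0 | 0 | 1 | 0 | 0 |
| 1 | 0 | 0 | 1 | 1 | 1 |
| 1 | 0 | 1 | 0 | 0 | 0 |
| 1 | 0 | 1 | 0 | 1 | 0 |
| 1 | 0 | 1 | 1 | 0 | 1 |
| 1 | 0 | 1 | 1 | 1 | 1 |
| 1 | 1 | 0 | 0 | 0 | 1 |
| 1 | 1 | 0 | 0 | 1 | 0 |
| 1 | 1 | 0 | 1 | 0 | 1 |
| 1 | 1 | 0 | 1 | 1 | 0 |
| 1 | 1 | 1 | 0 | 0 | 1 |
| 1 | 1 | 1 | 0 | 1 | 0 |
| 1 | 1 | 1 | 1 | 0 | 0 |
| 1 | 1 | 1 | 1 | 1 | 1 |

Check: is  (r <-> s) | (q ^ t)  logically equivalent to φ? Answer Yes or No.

Check the formula against φ row by row:
  p=0, q=0, r=0, s=0, t=0: formula gives 1, φ = 1 ✓
  p=0, q=0, r=0, s=0, t=1: formula gives 1, φ = 1 ✓
  p=0, q=0, r=0, s=1, t=0: formula gives 0, φ = 0 ✓
  p=0, q=0, r=0, s=1, t=1: formula gives 1, φ = 1 ✓
  …
  p=0, q=0, r=1, s=1, t=0: formula gives 1, but φ = 0 ✗
Since they disagree at (0,0,1,1,0), the expression is not a correct formula for φ.

No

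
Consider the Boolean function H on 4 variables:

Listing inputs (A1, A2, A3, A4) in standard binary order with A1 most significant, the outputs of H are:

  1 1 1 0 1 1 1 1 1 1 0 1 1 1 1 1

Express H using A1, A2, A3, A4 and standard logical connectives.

H(A1, A2, A3, A4) = NOT ((((NOT A1 AND NOT A2) AND A3) AND A4) OR (((A1 AND NOT A2) AND A3) AND NOT A4))

H is 0 on only 2 rows — (0,0,1,1), (1,0,1,0). Writing each as a minterm (¬A1·¬A2·A3·A4, A1·¬A2·A3·¬A4) and OR-ing them characterizes exactly where H=0, so H is the negation of that disjunction.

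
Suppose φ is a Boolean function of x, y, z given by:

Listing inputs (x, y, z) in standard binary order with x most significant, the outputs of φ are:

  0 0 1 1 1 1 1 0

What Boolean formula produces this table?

There are just 3 zero rows: (0,0,0), (0,0,1), (1,1,1). Their minterms are ¬x·¬y·¬z, ¬x·¬y·z, x·y·z; the OR of those covers precisely the 0-outputs, and negating it yields φ.

φ(x, y, z) = NOT ((((NOT x AND NOT y) AND NOT z) OR ((NOT x AND NOT y) AND z)) OR ((x AND y) AND z))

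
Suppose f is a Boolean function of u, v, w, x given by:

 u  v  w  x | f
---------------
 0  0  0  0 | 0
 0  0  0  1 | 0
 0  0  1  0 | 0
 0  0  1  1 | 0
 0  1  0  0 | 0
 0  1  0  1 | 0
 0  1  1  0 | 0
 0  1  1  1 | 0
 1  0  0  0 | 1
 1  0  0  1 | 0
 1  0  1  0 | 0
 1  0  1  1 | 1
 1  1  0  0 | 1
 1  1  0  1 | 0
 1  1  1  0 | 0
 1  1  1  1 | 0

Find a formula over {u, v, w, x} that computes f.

f(u, v, w, x) = ((((u ∧ ¬v) ∧ ¬w) ∧ ¬x) ∨ (((u ∧ ¬v) ∧ w) ∧ x)) ∨ (((u ∧ v) ∧ ¬w) ∧ ¬x)

The 1-rows are (1,0,0,0), (1,0,1,1), (1,1,0,0). Each contributes one minterm — u·¬v·¬w·¬x; u·¬v·w·x; u·v·¬w·¬x — and their disjunction is a sum-of-products form of f.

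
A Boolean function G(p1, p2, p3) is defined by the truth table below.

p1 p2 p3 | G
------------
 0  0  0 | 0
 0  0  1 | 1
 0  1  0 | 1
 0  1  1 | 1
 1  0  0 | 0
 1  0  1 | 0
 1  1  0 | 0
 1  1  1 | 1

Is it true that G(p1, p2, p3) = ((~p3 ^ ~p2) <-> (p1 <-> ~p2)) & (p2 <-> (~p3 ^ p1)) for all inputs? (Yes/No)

No

Test each input against both G and the formula:
  p1=0, p2=0, p3=0: formula gives 0, G = 0 ✓
  p1=0, p2=0, p3=1: formula gives 0, but G = 1 ✗
Since they disagree at (0,0,1), the expression is not a correct formula for G.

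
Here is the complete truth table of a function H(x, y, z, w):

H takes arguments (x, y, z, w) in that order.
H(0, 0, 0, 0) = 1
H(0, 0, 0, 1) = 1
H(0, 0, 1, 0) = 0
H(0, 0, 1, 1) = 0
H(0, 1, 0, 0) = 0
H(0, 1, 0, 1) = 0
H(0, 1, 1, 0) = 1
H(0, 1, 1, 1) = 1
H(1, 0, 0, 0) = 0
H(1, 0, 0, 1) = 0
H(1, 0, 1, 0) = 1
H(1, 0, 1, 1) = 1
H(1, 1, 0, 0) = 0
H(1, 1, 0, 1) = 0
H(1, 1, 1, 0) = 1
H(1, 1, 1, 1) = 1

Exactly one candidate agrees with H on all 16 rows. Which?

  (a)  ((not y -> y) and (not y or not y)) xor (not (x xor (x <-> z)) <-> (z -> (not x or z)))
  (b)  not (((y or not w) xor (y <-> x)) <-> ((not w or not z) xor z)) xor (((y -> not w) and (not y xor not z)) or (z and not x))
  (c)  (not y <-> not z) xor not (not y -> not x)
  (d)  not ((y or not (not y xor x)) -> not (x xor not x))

(a) disagrees with H on (0,0,0,0) (formula → 0, table → 1); rule it out.
(b) disagrees with H on (0,0,0,1) (formula → 0, table → 1); rule it out.
(d) disagrees with H on (0,0,0,0) (formula → 0, table → 1); rule it out.
Only (c) survives; checking it on all 16 rows confirms it matches H.

c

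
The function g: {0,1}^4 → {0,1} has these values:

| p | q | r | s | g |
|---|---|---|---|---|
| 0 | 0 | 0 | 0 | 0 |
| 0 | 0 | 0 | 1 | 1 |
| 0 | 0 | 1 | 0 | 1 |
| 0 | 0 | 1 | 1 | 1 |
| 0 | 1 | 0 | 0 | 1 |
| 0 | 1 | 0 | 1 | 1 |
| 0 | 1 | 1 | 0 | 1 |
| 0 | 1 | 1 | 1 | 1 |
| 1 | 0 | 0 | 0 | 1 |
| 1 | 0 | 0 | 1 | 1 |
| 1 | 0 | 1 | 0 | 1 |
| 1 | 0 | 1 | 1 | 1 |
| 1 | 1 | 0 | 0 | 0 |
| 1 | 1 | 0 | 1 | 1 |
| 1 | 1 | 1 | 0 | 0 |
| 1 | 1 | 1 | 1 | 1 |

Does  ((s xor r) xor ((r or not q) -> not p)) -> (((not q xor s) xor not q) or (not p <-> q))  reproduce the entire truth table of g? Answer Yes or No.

Yes

Check the formula against g row by row:
  p=0, q=0, r=0, s=0: formula gives 0, g = 0 ✓
  p=0, q=0, r=0, s=1: formula gives 1, g = 1 ✓
  p=0, q=0, r=1, s=0: formula gives 1, g = 1 ✓
  p=0, q=0, r=1, s=1: formula gives 1, g = 1 ✓
  … (the remaining 12 rows also agree.)
No disagreement on any input; they are logically equivalent.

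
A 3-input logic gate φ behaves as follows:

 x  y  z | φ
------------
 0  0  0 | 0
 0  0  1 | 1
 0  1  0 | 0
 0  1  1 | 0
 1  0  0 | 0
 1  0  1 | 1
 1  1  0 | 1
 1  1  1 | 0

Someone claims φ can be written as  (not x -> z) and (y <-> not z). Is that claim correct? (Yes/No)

Test each input against both φ and the formula:
  x=0, y=0, z=0: formula gives 0, φ = 0 ✓
  x=0, y=0, z=1: formula gives 1, φ = 1 ✓
  x=0, y=1, z=0: formula gives 0, φ = 0 ✓
  x=0, y=1, z=1: formula gives 0, φ = 0 ✓
  x=1, y=0, z=0: formula gives 0, φ = 0 ✓
  …and likewise for the remaining 3 rows.
Every row agrees, so the formula is equivalent.

Yes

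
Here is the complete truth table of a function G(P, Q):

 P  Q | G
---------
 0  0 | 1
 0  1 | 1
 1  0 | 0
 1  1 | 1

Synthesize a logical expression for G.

This is P → Q (false only at 1,0).

G(P, Q) = P -> Q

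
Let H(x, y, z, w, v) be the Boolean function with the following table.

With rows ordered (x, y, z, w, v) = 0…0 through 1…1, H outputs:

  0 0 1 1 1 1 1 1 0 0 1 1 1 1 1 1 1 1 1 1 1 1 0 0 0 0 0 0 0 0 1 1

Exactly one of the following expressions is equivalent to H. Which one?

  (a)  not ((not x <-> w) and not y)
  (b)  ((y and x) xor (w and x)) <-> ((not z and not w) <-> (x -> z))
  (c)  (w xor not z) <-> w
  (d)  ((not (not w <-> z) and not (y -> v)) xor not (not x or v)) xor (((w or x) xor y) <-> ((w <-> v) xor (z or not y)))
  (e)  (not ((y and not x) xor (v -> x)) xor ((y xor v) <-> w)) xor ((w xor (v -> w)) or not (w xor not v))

(a) disagrees with H on (0,0,0,0,0) (formula → 1, table → 0); rule it out.
(c) disagrees with H on (0,0,0,1,0) (formula → 0, table → 1); rule it out.
(d) disagrees with H on (0,0,0,0,0) (formula → 1, table → 0); rule it out.
(e) disagrees with H on (0,0,0,1,1) (formula → 0, table → 1); rule it out.
Only (b) survives; checking it on all 32 rows confirms it matches H.

b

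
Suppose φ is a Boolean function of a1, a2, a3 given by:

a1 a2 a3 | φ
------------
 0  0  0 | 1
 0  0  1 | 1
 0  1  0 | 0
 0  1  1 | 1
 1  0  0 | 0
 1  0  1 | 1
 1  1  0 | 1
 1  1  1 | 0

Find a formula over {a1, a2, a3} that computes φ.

There are just 3 zero rows: (0,1,0), (1,0,0), (1,1,1). Their minterms are ¬a1·a2·¬a3, a1·¬a2·¬a3, a1·a2·a3; the OR of those covers precisely the 0-outputs, and negating it yields φ.

φ(a1, a2, a3) = ¬((((¬a1 ∧ a2) ∧ ¬a3) ∨ ((a1 ∧ ¬a2) ∧ ¬a3)) ∨ ((a1 ∧ a2) ∧ a3))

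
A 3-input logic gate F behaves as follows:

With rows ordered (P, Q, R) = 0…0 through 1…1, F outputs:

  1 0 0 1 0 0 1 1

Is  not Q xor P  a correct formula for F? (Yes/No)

Test each input against both F and the formula:
  P=0, Q=0, R=0: formula gives 1, F = 1 ✓
  P=0, Q=0, R=1: formula gives 1, but F = 0 ✗
Since they disagree at (0,0,1), the expression is not a correct formula for F.

No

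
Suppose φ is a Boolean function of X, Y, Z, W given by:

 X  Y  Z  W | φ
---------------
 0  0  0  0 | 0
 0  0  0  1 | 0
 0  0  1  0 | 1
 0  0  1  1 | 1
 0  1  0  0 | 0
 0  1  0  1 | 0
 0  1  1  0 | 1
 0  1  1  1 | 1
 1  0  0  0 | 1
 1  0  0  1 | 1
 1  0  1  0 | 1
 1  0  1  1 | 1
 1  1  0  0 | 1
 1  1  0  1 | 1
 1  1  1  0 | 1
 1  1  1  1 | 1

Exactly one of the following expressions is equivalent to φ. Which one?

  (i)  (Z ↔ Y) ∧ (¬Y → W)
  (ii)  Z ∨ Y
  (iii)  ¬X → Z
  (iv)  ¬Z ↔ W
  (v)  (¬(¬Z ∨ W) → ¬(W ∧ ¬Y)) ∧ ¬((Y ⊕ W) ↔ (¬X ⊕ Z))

iii

(i) fails at (0,0,0,1): the formula yields 1, φ is 0.
(ii) fails at (0,1,0,0): the formula yields 1, φ is 0.
(iv) fails at (0,0,0,1): the formula yields 1, φ is 0.
(v) fails at (0,0,0,0): the formula yields 1, φ is 0.
(iii) is the remaining candidate, and it agrees with φ on all 16 inputs.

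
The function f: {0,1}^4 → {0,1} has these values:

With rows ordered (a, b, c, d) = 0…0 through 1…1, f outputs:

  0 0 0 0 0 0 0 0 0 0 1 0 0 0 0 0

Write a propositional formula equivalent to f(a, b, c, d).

f is 1 on exactly one input, (1,0,1,0), whose minterm is a·¬b·c·¬d. So f is just that conjunction.

f(a, b, c, d) = ((a ∧ ¬b) ∧ c) ∧ ¬d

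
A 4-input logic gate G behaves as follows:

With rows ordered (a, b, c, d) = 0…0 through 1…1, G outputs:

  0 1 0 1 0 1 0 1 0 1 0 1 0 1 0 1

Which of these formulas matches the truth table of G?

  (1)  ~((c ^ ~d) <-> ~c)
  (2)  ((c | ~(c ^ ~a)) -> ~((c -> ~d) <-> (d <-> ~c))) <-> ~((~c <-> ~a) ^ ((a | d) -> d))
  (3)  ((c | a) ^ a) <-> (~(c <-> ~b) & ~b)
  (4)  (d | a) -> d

1

(2) disagrees with G on (0,0,0,0) (formula → 1, table → 0); rule it out.
(3) disagrees with G on (0,0,0,1) (formula → 0, table → 1); rule it out.
(4) disagrees with G on (0,0,0,0) (formula → 1, table → 0); rule it out.
That leaves (1). Evaluating it on every row reproduces the table of G exactly.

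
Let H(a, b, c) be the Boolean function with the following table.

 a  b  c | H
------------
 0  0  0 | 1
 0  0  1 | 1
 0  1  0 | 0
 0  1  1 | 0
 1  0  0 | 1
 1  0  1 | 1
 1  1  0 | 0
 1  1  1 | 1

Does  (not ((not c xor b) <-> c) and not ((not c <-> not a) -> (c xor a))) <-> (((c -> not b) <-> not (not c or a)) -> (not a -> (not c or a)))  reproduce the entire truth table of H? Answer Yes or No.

Evaluate (not ((not c xor b) <-> c) and not ((not c <-> not a) -> (c xor a))) <-> (((c -> not b) <-> not (not c or a)) -> (not a -> (not c or a))) on each row and compare to H:
  a=0, b=0, c=0: formula gives 1, H = 1 ✓
  a=0, b=0, c=1: formula gives 1, H = 1 ✓
  a=0, b=1, c=0: formula gives 0, H = 0 ✓
  a=0, b=1, c=1: formula gives 0, H = 0 ✓
  a=1, b=0, c=0: formula gives 0, but H = 1 ✗
A single disagreement suffices: at (1,0,0) they differ, so the formula does not compute H.

No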